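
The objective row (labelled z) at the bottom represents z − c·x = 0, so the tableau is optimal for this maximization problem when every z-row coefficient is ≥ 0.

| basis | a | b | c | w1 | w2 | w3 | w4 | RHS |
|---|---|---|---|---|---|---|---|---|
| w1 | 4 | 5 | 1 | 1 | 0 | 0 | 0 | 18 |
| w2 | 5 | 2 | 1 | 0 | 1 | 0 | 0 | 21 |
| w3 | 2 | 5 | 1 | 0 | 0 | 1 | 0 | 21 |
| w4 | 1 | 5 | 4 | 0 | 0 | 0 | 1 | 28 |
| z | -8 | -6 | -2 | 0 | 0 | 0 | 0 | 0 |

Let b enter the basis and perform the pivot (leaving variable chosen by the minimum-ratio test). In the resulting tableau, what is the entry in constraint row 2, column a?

Ratio test on column b — row 1: 18/5 = 18/5; row 2: 21/2 = 21/2; row 3: 21/5 = 21/5; row 4: 28/5 = 28/5. Minimum is 18/5 at row 1 (w1 leaves); pivot element 5.
Divide row 1 by 5; eliminate column b from the other rows.
Row 2 update in column a: 5 − 2·(4/5) = 17/5.

17/5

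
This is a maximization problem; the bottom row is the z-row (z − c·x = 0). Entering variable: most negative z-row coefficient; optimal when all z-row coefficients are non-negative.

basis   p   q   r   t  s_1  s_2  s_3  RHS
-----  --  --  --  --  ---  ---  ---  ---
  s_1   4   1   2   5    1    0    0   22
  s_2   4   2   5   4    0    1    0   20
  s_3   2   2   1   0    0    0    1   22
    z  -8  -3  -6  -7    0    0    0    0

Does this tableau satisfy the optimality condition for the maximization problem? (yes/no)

no

The z-row has a negative entry -8 in column p, so it is not optimal.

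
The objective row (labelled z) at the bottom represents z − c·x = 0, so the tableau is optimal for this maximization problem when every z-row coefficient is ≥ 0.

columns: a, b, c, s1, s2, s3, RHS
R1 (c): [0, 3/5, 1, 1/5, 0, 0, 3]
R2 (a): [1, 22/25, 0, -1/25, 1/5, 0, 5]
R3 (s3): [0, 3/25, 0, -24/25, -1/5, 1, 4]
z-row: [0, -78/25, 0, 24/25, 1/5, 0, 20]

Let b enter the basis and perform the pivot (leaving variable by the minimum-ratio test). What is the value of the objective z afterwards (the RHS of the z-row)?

178/5

Ratio test on column b — row 1: 3/(3/5) = 5; row 2: 5/(22/25) = 125/22; row 3: 4/(3/25) = 100/3. Minimum is 5 at row 1 (c leaves); pivot element 3/5.
Pivot on row 1; the z-row RHS becomes 20 − (-78/25)·5 = 178/5.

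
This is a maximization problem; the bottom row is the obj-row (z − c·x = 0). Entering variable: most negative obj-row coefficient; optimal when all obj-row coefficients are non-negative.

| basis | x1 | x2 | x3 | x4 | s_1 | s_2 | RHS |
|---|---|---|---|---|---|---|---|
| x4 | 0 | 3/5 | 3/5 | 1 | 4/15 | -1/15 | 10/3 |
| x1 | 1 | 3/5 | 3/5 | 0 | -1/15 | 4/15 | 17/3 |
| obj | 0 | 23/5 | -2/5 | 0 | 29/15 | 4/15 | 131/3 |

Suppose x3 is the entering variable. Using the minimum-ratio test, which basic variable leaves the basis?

Column x3 entries and ratios — x4: (10/3)/(3/5) = 50/9; x1: (17/3)/(3/5) = 85/9.
Smallest ratio is 50/9 in the row of x4, so x4 leaves.

x4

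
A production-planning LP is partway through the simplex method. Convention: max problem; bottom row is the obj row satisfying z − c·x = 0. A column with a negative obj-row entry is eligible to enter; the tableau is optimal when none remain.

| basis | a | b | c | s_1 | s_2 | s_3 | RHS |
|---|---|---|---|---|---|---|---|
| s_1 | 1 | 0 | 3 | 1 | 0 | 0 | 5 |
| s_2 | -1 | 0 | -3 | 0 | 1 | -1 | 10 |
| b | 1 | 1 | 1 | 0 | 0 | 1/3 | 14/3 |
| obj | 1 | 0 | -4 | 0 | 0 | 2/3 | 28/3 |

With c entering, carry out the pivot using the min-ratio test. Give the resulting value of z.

Ratio test on column c — row 1: 5/3 = 5/3; row 2: entry -3 ≤ 0; row 3: (14/3)/1 = 14/3. Minimum is 5/3 at row 1 (s_1 leaves); pivot element 3.
Pivot on row 1; the obj-row RHS becomes 28/3 − (-4)·(5/3) = 16.

16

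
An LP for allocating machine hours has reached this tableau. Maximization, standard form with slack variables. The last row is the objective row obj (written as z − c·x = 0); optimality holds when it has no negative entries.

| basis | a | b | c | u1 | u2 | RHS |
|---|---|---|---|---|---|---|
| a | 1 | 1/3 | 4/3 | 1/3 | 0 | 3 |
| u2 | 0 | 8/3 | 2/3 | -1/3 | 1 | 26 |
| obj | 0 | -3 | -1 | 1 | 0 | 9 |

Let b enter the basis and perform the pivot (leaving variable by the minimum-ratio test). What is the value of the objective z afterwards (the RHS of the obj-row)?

36

Ratio test on column b — row 1: 3/(1/3) = 9; row 2: 26/(8/3) = 39/4. Minimum is 9 at row 1 (a leaves); pivot element 1/3.
Pivot on row 1; the obj-row RHS becomes 9 − (-3)·9 = 36.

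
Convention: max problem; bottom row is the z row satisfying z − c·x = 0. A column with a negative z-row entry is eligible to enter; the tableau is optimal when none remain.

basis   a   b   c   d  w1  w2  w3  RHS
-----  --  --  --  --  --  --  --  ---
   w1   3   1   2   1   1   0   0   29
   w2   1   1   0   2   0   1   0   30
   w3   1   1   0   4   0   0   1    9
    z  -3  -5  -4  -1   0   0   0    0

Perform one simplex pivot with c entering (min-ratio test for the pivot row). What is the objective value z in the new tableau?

Ratio test on column c — row 1: 29/2 = 29/2; row 2: entry 0 ≤ 0; row 3: entry 0 ≤ 0. Minimum is 29/2 at row 1 (w1 leaves); pivot element 2.
Pivot on row 1; the z-row RHS becomes 0 − (-4)·(29/2) = 58.

58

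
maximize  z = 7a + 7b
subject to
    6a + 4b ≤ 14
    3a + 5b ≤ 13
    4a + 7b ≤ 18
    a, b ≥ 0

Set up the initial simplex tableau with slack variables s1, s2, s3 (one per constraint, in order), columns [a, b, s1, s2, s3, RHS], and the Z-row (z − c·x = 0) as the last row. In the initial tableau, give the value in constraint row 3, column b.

Constraint 3 has coefficient 7 on b.

7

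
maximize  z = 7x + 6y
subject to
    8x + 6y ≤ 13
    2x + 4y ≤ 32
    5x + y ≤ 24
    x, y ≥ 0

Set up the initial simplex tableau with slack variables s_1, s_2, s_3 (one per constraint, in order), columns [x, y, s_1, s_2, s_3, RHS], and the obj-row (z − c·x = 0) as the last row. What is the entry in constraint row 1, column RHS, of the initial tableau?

13

The RHS of constraint 1 is b_1 = 13.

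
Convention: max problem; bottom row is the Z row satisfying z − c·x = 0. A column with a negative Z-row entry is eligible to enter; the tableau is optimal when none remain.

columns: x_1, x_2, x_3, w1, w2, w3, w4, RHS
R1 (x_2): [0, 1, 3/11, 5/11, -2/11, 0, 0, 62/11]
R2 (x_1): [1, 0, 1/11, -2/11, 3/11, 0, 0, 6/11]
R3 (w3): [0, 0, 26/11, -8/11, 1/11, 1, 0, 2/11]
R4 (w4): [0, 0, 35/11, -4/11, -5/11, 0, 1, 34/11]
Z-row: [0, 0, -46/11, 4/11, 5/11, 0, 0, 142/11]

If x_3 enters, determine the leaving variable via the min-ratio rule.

Column x_3 entries and ratios — x_2: (62/11)/(3/11) = 62/3; x_1: (6/11)/(1/11) = 6; w3: (2/11)/(26/11) = 1/13; w4: (34/11)/(35/11) = 34/35.
Smallest ratio is 1/13 in the row of w3, so w3 leaves.

w3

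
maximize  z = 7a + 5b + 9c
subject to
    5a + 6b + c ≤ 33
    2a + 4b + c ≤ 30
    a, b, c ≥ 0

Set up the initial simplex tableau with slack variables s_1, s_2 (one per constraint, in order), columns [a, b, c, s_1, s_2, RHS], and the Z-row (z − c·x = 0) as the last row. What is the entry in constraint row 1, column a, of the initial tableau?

Constraint 1 has coefficient 5 on a.

5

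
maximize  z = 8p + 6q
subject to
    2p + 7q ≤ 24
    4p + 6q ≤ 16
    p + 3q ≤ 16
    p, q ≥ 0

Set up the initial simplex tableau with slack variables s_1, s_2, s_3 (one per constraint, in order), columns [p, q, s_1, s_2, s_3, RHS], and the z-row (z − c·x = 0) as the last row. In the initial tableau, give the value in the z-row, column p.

The z-row carries the negated objective coefficients: the p entry is -8.

-8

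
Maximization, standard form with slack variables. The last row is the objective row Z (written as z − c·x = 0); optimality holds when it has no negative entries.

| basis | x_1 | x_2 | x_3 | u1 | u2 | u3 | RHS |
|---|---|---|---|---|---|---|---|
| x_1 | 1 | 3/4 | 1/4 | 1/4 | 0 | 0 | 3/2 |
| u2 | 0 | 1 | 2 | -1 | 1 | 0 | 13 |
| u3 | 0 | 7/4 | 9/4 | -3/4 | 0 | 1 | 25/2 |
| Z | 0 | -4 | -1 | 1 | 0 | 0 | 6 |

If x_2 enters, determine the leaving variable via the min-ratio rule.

Column x_2 entries and ratios — x_1: (3/2)/(3/4) = 2; u2: 13/1 = 13; u3: (25/2)/(7/4) = 50/7.
Smallest ratio is 2 in the row of x_1, so x_1 leaves.

x_1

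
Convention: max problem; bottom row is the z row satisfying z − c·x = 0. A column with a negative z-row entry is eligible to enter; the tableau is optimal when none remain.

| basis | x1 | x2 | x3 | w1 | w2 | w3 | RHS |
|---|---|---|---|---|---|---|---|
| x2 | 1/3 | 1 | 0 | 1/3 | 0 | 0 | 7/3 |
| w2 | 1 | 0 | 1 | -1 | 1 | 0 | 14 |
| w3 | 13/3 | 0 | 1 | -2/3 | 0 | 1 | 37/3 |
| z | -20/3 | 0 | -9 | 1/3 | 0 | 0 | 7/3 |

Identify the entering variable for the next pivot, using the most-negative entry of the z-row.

Negative z-row entries: x1: -20/3, x3: -9.
The most negative is -9 in column x3, so x3 enters.

x3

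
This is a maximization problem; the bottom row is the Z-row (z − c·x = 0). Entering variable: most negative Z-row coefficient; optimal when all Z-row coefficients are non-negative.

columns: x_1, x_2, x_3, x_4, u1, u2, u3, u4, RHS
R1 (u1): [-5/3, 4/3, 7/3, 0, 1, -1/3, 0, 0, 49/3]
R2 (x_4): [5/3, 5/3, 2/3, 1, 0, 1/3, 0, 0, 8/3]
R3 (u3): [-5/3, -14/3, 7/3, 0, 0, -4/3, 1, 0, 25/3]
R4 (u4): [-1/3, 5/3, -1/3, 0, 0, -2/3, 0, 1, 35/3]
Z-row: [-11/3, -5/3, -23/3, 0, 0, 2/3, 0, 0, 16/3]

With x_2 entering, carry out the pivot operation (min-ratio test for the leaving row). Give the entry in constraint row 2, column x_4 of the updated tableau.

Ratio test on column x_2 — row 1: (49/3)/(4/3) = 49/4; row 2: (8/3)/(5/3) = 8/5; row 3: entry -14/3 ≤ 0; row 4: (35/3)/(5/3) = 7. Minimum is 8/5 at row 2 (x_4 leaves); pivot element 5/3.
Divide row 2 by 5/3; eliminate column x_2 from the other rows.
In the new row 2, the x_4 entry is the old entry divided by the pivot: 1/(5/3) = 3/5.

3/5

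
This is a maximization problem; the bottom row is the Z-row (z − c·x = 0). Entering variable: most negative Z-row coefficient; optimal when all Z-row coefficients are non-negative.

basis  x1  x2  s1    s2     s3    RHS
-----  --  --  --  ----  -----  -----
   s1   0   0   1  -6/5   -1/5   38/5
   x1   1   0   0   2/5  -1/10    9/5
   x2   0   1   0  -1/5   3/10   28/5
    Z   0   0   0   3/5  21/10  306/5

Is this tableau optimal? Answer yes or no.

yes

Every Z-row coefficient is ≥ 0, so the tableau is optimal.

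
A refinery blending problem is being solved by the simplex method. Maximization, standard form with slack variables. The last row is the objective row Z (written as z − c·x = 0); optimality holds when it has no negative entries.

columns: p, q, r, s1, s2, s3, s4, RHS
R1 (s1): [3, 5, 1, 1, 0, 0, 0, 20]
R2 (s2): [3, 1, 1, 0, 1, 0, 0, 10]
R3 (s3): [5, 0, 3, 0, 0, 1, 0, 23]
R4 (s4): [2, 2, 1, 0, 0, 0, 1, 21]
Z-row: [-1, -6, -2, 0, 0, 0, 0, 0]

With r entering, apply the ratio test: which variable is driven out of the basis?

Column r entries and ratios — s1: 20/1 = 20; s2: 10/1 = 10; s3: 23/3 = 23/3; s4: 21/1 = 21.
Smallest ratio is 23/3 in the row of s3, so s3 leaves.

s3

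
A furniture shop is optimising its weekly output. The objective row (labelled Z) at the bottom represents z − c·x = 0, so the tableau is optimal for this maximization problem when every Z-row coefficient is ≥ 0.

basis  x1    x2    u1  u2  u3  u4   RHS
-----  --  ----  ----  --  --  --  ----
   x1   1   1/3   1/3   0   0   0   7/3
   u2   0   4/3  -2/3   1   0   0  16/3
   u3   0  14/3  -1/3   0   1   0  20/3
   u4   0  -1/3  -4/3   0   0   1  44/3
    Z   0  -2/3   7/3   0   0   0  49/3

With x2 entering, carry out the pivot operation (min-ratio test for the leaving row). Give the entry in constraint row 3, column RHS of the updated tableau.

10/7

Ratio test on column x2 — row 1: (7/3)/(1/3) = 7; row 2: (16/3)/(4/3) = 4; row 3: (20/3)/(14/3) = 10/7; row 4: entry -1/3 ≤ 0. Minimum is 10/7 at row 3 (u3 leaves); pivot element 14/3.
Divide row 3 by 14/3; eliminate column x2 from the other rows.
In the new row 3, the RHS entry is the old entry divided by the pivot: (20/3)/(14/3) = 10/7.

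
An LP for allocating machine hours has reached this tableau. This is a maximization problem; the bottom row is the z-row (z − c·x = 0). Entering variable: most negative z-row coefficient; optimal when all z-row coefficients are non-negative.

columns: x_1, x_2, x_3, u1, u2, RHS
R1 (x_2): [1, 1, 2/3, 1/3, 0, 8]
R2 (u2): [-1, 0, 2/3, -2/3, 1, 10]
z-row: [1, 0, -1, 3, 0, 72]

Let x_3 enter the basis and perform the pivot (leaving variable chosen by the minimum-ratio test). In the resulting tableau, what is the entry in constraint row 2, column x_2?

Ratio test on column x_3 — row 1: 8/(2/3) = 12; row 2: 10/(2/3) = 15. Minimum is 12 at row 1 (x_2 leaves); pivot element 2/3.
Divide row 1 by 2/3; eliminate column x_3 from the other rows.
Row 2 update in column x_2: 0 − (2/3)·(3/2) = -1.

-1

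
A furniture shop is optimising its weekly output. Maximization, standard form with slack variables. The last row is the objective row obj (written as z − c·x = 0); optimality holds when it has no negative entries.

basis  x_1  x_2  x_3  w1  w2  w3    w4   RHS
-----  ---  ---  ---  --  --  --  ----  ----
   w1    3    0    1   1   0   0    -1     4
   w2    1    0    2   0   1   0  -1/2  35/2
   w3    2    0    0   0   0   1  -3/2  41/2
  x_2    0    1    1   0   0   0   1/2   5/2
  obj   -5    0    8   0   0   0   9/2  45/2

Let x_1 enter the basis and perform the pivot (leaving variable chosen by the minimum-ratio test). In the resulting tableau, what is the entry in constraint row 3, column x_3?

-2/3

Ratio test on column x_1 — row 1: 4/3 = 4/3; row 2: (35/2)/1 = 35/2; row 3: (41/2)/2 = 41/4; row 4: entry 0 ≤ 0. Minimum is 4/3 at row 1 (w1 leaves); pivot element 3.
Divide row 1 by 3; eliminate column x_1 from the other rows.
Row 3 update in column x_3: 0 − 2·(1/3) = -2/3.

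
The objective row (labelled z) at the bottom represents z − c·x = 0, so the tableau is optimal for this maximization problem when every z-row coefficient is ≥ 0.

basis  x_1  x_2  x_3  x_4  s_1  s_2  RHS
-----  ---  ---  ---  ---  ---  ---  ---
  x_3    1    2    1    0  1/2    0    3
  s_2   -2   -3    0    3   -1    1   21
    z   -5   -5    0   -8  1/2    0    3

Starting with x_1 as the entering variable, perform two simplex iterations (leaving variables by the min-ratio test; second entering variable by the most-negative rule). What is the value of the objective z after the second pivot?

Ratio test on column x_1 — row 1: 3/1 = 3; row 2: entry -2 ≤ 0. Minimum is 3 at row 1 (x_3 leaves); pivot element 1.
Pivot on row 1; the z-row RHS becomes 3 − (-5)·3 = 18.
Next entering variable (most negative z-row entry -8): x_4.
Ratio test on column x_4 — row 1: entry 0 ≤ 0; row 2: 27/3 = 9. Minimum is 9 at row 2 (s_2 leaves); pivot element 3.
After the second pivot the z-row RHS is 18 − (-8)·9 = 90.

90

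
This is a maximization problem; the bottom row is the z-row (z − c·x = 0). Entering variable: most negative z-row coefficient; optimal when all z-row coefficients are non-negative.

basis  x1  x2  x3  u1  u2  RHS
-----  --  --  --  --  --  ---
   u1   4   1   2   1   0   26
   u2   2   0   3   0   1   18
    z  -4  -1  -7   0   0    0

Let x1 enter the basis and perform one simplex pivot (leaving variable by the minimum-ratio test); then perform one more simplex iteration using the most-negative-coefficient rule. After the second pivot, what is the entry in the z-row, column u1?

-1/4

Ratio test on column x1 — row 1: 26/4 = 13/2; row 2: 18/2 = 9. Minimum is 13/2 at row 1 (u1 leaves); pivot element 4.
Divide row 1 by 4; eliminate column x1 from the other rows.
Second iteration: most negative z-row entry is -5 in column x3, so x3 enters.
Ratio test on column x3 — row 1: (13/2)/(1/2) = 13; row 2: 5/2 = 5/2. Minimum is 5/2 at row 2 (u2 leaves); pivot element 2.
Divide row 2 by 2; eliminate column x3 from the other rows.
After both pivots, the entry at the z-row, column u1 is -1/4.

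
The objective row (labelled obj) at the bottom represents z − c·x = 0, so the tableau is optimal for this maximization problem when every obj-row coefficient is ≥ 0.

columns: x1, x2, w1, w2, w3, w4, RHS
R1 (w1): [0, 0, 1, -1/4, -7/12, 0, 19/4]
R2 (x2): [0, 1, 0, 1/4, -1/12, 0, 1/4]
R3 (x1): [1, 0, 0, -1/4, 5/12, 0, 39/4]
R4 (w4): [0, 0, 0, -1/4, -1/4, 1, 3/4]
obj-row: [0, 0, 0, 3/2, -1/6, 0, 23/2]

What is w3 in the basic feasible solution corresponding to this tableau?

w3 is not in the basis, so in the current basic feasible solution w3 = 0.

0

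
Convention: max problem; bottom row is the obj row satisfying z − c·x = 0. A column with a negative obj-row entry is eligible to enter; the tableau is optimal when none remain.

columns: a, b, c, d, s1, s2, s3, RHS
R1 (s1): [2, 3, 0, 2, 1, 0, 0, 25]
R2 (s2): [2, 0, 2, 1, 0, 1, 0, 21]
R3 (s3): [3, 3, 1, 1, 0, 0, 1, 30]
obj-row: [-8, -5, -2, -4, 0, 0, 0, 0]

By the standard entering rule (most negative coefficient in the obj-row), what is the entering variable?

Negative obj-row entries: a: -8, b: -5, c: -2, d: -4.
The most negative is -8 in column a, so a enters.

a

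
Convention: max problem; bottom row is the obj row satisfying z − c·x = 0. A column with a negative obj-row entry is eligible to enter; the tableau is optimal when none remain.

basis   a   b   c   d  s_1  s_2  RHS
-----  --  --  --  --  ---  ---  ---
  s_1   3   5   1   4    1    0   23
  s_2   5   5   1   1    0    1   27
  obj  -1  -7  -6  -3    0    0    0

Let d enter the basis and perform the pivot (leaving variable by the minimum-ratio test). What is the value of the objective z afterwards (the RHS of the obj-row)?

Ratio test on column d — row 1: 23/4 = 23/4; row 2: 27/1 = 27. Minimum is 23/4 at row 1 (s_1 leaves); pivot element 4.
Pivot on row 1; the obj-row RHS becomes 0 − (-3)·(23/4) = 69/4.

69/4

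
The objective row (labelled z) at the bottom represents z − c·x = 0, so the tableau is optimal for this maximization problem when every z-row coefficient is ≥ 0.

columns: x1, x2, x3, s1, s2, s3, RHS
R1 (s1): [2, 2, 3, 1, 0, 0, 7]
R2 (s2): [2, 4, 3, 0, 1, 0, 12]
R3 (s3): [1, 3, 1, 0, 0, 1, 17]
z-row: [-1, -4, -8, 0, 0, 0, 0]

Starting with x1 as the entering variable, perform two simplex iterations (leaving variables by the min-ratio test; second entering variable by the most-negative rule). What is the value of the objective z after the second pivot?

Ratio test on column x1 — row 1: 7/2 = 7/2; row 2: 12/2 = 6; row 3: 17/1 = 17. Minimum is 7/2 at row 1 (s1 leaves); pivot element 2.
Pivot on row 1; the z-row RHS becomes 0 − (-1)·(7/2) = 7/2.
Next entering variable (most negative z-row entry -13/2): x3.
Ratio test on column x3 — row 1: (7/2)/(3/2) = 7/3; row 2: entry 0 ≤ 0; row 3: entry -1/2 ≤ 0. Minimum is 7/3 at row 1 (x1 leaves); pivot element 3/2.
After the second pivot the z-row RHS is 7/2 − (-13/2)·(7/3) = 56/3.

56/3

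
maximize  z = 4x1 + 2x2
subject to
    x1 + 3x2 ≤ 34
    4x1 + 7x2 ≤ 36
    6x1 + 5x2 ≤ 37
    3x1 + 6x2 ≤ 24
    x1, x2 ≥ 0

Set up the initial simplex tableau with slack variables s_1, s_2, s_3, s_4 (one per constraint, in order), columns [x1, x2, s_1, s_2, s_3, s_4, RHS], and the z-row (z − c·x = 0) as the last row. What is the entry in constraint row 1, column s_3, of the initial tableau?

Slack s_3 belongs to constraint 3; its column is the unit vector e_3, so the entry in row 1 is 0.

0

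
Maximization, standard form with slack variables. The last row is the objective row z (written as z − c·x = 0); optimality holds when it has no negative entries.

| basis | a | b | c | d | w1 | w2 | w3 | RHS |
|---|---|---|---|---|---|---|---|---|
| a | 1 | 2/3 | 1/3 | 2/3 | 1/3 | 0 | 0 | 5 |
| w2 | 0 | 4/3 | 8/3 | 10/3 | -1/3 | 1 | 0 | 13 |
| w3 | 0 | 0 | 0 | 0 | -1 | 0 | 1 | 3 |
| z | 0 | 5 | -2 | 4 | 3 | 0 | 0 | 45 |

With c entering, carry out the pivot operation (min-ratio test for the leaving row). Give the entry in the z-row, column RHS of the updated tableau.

219/4

Ratio test on column c — row 1: 5/(1/3) = 15; row 2: 13/(8/3) = 39/8; row 3: entry 0 ≤ 0. Minimum is 39/8 at row 2 (w2 leaves); pivot element 8/3.
Divide row 2 by 8/3; eliminate column c from the other rows.
z-row update in column RHS: 45 − (-2)·(39/8) = 219/4.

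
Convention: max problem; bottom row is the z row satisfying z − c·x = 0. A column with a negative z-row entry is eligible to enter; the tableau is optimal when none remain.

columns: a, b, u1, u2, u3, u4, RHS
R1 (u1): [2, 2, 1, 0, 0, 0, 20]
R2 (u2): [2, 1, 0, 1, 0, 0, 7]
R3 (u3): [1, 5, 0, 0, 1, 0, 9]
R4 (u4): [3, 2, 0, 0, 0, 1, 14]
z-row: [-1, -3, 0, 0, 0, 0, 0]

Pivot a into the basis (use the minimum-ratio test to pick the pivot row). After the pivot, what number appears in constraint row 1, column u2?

-1

Ratio test on column a — row 1: 20/2 = 10; row 2: 7/2 = 7/2; row 3: 9/1 = 9; row 4: 14/3 = 14/3. Minimum is 7/2 at row 2 (u2 leaves); pivot element 2.
Divide row 2 by 2; eliminate column a from the other rows.
Row 1 update in column u2: 0 − 2·(1/2) = -1.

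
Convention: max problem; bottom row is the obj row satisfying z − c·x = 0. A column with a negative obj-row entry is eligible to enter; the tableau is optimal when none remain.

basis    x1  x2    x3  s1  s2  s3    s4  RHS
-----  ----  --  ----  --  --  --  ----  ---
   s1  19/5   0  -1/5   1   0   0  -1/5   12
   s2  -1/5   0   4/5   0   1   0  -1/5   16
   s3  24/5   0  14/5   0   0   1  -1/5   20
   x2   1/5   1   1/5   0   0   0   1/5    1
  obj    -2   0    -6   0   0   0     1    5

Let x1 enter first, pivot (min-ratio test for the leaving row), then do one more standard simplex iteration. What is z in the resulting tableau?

Ratio test on column x1 — row 1: 12/(19/5) = 60/19; row 2: entry -1/5 ≤ 0; row 3: 20/(24/5) = 25/6; row 4: 1/(1/5) = 5. Minimum is 60/19 at row 1 (s1 leaves); pivot element 19/5.
Pivot on row 1; the obj-row RHS becomes 5 − (-2)·(60/19) = 215/19.
Next entering variable (most negative obj-row entry -116/19): x3.
Ratio test on column x3 — row 1: entry -1/19 ≤ 0; row 2: (316/19)/(15/19) = 316/15; row 3: (92/19)/(58/19) = 46/29; row 4: (7/19)/(4/19) = 7/4. Minimum is 46/29 at row 3 (s3 leaves); pivot element 58/19.
After the second pivot the obj-row RHS is 215/19 − (-116/19)·(46/29) = 21.

21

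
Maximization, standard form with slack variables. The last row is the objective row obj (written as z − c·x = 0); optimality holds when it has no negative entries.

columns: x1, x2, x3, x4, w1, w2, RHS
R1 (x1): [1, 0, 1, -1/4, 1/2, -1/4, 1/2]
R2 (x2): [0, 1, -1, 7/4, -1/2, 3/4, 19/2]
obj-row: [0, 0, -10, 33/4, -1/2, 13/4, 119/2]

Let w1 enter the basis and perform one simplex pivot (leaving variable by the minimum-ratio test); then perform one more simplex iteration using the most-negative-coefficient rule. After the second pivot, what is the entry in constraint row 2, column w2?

Ratio test on column w1 — row 1: (1/2)/(1/2) = 1; row 2: entry -1/2 ≤ 0. Minimum is 1 at row 1 (x1 leaves); pivot element 1/2.
Divide row 1 by 1/2; eliminate column w1 from the other rows.
Second iteration: most negative obj-row entry is -9 in column x3, so x3 enters.
Ratio test on column x3 — row 1: 1/2 = 1/2; row 2: entry 0 ≤ 0. Minimum is 1/2 at row 1 (w1 leaves); pivot element 2.
Divide row 1 by 2; eliminate column x3 from the other rows.
After both pivots, the entry at constraint row 2, column w2 is 1/2.

1/2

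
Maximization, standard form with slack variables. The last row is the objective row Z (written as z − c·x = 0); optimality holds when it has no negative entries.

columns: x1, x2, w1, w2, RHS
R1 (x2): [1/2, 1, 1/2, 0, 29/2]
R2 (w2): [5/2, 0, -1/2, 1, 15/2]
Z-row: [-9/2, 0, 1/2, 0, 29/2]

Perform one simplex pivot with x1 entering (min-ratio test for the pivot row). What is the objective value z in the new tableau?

28

Ratio test on column x1 — row 1: (29/2)/(1/2) = 29; row 2: (15/2)/(5/2) = 3. Minimum is 3 at row 2 (w2 leaves); pivot element 5/2.
Pivot on row 2; the Z-row RHS becomes 29/2 − (-9/2)·3 = 28.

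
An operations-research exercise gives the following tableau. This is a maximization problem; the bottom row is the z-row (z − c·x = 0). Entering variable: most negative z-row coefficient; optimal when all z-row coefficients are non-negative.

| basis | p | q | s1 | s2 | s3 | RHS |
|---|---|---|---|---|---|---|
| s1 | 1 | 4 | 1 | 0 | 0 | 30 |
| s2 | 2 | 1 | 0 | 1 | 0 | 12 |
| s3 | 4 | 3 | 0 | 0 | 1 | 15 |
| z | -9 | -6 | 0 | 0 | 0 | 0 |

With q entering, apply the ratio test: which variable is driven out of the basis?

s3

Column q entries and ratios — s1: 30/4 = 15/2; s2: 12/1 = 12; s3: 15/3 = 5.
Smallest ratio is 5 in the row of s3, so s3 leaves.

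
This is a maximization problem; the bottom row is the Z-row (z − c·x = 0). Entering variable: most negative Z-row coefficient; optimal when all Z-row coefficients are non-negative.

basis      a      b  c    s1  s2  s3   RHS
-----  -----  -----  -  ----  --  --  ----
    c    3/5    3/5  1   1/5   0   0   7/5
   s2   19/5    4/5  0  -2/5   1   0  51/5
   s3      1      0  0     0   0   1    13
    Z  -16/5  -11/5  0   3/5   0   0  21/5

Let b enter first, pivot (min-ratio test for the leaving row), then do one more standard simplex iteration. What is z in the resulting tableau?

Ratio test on column b — row 1: (7/5)/(3/5) = 7/3; row 2: (51/5)/(4/5) = 51/4; row 3: entry 0 ≤ 0. Minimum is 7/3 at row 1 (c leaves); pivot element 3/5.
Pivot on row 1; the Z-row RHS becomes 21/5 − (-11/5)·(7/3) = 28/3.
Next entering variable (most negative Z-row entry -1): a.
Ratio test on column a — row 1: (7/3)/1 = 7/3; row 2: (25/3)/3 = 25/9; row 3: 13/1 = 13. Minimum is 7/3 at row 1 (b leaves); pivot element 1.
After the second pivot the Z-row RHS is 28/3 − (-1)·(7/3) = 35/3.

35/3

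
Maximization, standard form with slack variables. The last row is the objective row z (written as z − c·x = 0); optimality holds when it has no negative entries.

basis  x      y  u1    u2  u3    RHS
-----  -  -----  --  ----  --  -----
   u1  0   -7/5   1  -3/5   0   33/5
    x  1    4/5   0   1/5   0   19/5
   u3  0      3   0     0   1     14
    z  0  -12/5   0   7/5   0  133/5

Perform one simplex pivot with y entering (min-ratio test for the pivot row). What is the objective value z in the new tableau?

189/5

Ratio test on column y — row 1: entry -7/5 ≤ 0; row 2: (19/5)/(4/5) = 19/4; row 3: 14/3 = 14/3. Minimum is 14/3 at row 3 (u3 leaves); pivot element 3.
Pivot on row 3; the z-row RHS becomes 133/5 − (-12/5)·(14/3) = 189/5.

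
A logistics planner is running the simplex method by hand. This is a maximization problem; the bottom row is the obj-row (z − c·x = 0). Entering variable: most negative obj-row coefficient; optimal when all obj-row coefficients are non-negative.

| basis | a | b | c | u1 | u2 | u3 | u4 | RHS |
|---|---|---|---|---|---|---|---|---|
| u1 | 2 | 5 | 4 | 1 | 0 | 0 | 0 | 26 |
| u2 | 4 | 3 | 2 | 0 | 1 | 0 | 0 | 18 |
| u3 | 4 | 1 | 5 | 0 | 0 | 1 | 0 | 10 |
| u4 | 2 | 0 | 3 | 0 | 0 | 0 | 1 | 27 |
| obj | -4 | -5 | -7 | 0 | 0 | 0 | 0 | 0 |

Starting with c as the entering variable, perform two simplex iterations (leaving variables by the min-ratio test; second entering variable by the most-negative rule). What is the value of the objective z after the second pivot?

Ratio test on column c — row 1: 26/4 = 13/2; row 2: 18/2 = 9; row 3: 10/5 = 2; row 4: 27/3 = 9. Minimum is 2 at row 3 (u3 leaves); pivot element 5.
Pivot on row 3; the obj-row RHS becomes 0 − (-7)·2 = 14.
Next entering variable (most negative obj-row entry -18/5): b.
Ratio test on column b — row 1: 18/(21/5) = 30/7; row 2: 14/(13/5) = 70/13; row 3: 2/(1/5) = 10; row 4: entry -3/5 ≤ 0. Minimum is 30/7 at row 1 (u1 leaves); pivot element 21/5.
After the second pivot the obj-row RHS is 14 − (-18/5)·(30/7) = 206/7.

206/7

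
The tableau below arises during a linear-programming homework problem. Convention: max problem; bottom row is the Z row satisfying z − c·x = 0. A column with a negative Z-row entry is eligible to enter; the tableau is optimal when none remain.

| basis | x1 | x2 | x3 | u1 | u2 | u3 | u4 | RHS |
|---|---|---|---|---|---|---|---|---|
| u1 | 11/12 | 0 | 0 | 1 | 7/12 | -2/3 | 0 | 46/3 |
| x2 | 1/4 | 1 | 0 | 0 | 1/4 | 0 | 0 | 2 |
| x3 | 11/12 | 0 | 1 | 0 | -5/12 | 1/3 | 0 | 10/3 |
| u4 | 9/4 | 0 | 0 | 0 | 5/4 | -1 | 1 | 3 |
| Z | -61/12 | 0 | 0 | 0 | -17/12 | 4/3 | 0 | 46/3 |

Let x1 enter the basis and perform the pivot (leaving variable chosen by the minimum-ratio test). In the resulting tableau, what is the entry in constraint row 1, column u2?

2/27

Ratio test on column x1 — row 1: (46/3)/(11/12) = 184/11; row 2: 2/(1/4) = 8; row 3: (10/3)/(11/12) = 40/11; row 4: 3/(9/4) = 4/3. Minimum is 4/3 at row 4 (u4 leaves); pivot element 9/4.
Divide row 4 by 9/4; eliminate column x1 from the other rows.
Row 1 update in column u2: 7/12 − (11/12)·(5/9) = 2/27.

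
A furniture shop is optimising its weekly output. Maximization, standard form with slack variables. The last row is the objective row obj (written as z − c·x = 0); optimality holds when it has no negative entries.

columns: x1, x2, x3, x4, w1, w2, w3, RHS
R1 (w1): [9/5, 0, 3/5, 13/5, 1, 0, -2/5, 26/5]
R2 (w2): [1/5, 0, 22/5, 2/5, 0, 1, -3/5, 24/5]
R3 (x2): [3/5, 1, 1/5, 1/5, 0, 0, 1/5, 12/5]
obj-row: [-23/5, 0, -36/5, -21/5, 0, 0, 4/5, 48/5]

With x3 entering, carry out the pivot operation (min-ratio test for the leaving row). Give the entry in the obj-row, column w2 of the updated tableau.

18/11

Ratio test on column x3 — row 1: (26/5)/(3/5) = 26/3; row 2: (24/5)/(22/5) = 12/11; row 3: (12/5)/(1/5) = 12. Minimum is 12/11 at row 2 (w2 leaves); pivot element 22/5.
Divide row 2 by 22/5; eliminate column x3 from the other rows.
obj-row update in column w2: 0 − (-36/5)·(5/22) = 18/11.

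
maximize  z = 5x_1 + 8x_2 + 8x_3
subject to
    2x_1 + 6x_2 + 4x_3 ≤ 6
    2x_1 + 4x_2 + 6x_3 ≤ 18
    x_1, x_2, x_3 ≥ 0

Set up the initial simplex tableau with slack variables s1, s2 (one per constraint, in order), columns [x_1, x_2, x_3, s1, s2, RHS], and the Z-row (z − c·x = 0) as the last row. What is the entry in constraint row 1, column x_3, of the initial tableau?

4

Constraint 1 has coefficient 4 on x_3.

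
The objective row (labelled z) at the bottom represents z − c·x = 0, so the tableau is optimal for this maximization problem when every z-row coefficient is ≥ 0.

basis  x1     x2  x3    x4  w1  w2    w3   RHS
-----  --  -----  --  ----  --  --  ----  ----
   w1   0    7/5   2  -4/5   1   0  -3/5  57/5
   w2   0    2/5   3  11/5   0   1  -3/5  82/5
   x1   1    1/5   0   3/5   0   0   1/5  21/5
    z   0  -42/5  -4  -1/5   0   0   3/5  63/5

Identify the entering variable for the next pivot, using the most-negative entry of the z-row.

x2

Negative z-row entries: x2: -42/5, x3: -4, x4: -1/5.
The most negative is -42/5 in column x2, so x2 enters.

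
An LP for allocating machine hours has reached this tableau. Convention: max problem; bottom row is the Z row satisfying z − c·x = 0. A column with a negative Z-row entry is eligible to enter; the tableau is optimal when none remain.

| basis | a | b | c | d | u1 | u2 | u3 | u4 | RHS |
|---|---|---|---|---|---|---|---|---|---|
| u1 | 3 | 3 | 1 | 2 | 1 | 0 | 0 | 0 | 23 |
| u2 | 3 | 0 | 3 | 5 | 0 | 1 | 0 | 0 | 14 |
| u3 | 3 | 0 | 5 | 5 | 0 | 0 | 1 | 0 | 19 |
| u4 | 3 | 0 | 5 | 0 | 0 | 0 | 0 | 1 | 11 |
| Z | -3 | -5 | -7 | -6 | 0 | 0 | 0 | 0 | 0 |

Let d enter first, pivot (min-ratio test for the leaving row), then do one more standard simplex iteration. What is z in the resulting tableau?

Ratio test on column d — row 1: 23/2 = 23/2; row 2: 14/5 = 14/5; row 3: 19/5 = 19/5; row 4: entry 0 ≤ 0. Minimum is 14/5 at row 2 (u2 leaves); pivot element 5.
Pivot on row 2; the Z-row RHS becomes 0 − (-6)·(14/5) = 84/5.
Next entering variable (most negative Z-row entry -5): b.
Ratio test on column b — row 1: (87/5)/3 = 29/5; row 2: entry 0 ≤ 0; row 3: entry 0 ≤ 0; row 4: entry 0 ≤ 0. Minimum is 29/5 at row 1 (u1 leaves); pivot element 3.
After the second pivot the Z-row RHS is 84/5 − (-5)·(29/5) = 229/5.

229/5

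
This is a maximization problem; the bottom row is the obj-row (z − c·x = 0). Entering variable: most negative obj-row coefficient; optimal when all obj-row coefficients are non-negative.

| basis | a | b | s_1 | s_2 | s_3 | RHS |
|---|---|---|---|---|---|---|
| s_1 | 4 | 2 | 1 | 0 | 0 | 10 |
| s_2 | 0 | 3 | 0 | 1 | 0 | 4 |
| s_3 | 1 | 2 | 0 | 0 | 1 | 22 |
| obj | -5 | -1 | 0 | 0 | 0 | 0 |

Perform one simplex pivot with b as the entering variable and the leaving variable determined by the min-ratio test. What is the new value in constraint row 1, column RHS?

22/3

Ratio test on column b — row 1: 10/2 = 5; row 2: 4/3 = 4/3; row 3: 22/2 = 11. Minimum is 4/3 at row 2 (s_2 leaves); pivot element 3.
Divide row 2 by 3; eliminate column b from the other rows.
Row 1 update in column RHS: 10 − 2·(4/3) = 22/3.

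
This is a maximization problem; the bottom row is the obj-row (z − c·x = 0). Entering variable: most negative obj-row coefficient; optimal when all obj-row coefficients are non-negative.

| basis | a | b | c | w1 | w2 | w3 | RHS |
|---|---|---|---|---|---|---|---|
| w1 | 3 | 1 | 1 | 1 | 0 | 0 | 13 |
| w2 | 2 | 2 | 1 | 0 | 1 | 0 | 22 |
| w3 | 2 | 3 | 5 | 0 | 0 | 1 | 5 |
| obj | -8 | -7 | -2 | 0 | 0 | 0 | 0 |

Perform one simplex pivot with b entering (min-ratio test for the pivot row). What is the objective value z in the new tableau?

Ratio test on column b — row 1: 13/1 = 13; row 2: 22/2 = 11; row 3: 5/3 = 5/3. Minimum is 5/3 at row 3 (w3 leaves); pivot element 3.
Pivot on row 3; the obj-row RHS becomes 0 − (-7)·(5/3) = 35/3.

35/3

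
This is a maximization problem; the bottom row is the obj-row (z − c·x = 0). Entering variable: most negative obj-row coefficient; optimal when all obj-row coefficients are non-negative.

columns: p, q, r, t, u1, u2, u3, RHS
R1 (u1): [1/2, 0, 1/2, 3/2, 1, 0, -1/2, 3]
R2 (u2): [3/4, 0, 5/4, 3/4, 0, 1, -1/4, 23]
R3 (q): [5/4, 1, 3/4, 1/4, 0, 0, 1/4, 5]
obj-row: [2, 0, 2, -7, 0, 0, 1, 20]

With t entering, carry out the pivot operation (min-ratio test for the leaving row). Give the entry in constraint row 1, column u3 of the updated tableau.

Ratio test on column t — row 1: 3/(3/2) = 2; row 2: 23/(3/4) = 92/3; row 3: 5/(1/4) = 20. Minimum is 2 at row 1 (u1 leaves); pivot element 3/2.
Divide row 1 by 3/2; eliminate column t from the other rows.
In the new row 1, the u3 entry is the old entry divided by the pivot: (-1/2)/(3/2) = -1/3.

-1/3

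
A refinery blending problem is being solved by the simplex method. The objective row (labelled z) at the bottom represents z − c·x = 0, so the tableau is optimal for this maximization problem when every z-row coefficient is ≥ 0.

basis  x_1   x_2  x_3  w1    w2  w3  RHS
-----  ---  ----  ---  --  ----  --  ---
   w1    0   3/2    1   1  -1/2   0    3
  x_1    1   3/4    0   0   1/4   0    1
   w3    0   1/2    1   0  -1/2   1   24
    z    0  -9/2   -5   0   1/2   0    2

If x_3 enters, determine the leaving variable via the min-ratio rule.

Column x_3 entries and ratios — w1: 3/1 = 3; x_1: 0 ≤ 0, skip; w3: 24/1 = 24.
Smallest ratio is 3 in the row of w1, so w1 leaves.

w1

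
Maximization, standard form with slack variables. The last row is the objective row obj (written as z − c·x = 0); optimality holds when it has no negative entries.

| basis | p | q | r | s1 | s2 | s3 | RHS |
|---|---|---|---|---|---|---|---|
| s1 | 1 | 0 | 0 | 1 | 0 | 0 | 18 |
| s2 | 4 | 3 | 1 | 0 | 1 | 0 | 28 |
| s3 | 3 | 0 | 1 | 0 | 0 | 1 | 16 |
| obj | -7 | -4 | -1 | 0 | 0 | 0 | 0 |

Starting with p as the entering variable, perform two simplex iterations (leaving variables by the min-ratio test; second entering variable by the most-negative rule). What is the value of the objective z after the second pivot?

Ratio test on column p — row 1: 18/1 = 18; row 2: 28/4 = 7; row 3: 16/3 = 16/3. Minimum is 16/3 at row 3 (s3 leaves); pivot element 3.
Pivot on row 3; the obj-row RHS becomes 0 − (-7)·(16/3) = 112/3.
Next entering variable (most negative obj-row entry -4): q.
Ratio test on column q — row 1: entry 0 ≤ 0; row 2: (20/3)/3 = 20/9; row 3: entry 0 ≤ 0. Minimum is 20/9 at row 2 (s2 leaves); pivot element 3.
After the second pivot the obj-row RHS is 112/3 − (-4)·(20/9) = 416/9.

416/9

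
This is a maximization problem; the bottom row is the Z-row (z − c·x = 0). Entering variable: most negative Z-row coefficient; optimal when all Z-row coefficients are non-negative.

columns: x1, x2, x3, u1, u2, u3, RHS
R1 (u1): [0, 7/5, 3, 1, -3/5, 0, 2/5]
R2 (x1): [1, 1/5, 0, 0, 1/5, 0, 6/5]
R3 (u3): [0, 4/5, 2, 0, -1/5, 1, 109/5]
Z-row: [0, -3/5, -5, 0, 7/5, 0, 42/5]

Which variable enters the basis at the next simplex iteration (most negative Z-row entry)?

x3

Negative Z-row entries: x2: -3/5, x3: -5.
The most negative is -5 in column x3, so x3 enters.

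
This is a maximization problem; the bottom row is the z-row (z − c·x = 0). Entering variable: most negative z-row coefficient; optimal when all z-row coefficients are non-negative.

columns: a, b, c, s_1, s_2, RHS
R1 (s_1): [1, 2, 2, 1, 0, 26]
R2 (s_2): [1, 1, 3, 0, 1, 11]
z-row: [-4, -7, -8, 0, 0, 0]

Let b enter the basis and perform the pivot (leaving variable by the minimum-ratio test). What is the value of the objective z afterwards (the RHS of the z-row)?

Ratio test on column b — row 1: 26/2 = 13; row 2: 11/1 = 11. Minimum is 11 at row 2 (s_2 leaves); pivot element 1.
Pivot on row 2; the z-row RHS becomes 0 − (-7)·11 = 77.

77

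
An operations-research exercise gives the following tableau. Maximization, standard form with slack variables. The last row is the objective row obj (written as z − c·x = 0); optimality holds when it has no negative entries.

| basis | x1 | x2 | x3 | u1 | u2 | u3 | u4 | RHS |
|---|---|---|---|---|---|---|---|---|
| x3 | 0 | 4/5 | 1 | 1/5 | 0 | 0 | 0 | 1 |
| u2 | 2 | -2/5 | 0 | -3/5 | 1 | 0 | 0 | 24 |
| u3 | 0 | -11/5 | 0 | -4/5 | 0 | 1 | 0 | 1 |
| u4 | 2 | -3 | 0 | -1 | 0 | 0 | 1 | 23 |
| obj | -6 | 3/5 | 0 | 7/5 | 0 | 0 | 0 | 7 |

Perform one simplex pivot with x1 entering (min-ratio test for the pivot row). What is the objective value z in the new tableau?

76

Ratio test on column x1 — row 1: entry 0 ≤ 0; row 2: 24/2 = 12; row 3: entry 0 ≤ 0; row 4: 23/2 = 23/2. Minimum is 23/2 at row 4 (u4 leaves); pivot element 2.
Pivot on row 4; the obj-row RHS becomes 7 − (-6)·(23/2) = 76.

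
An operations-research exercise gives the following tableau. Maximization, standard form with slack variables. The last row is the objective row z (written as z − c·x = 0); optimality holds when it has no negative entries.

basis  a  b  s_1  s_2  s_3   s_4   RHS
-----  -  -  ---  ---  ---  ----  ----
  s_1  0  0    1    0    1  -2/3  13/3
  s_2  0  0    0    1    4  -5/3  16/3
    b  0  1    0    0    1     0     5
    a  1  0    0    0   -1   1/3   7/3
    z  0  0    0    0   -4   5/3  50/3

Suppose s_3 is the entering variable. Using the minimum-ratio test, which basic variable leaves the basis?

s_2

Column s_3 entries and ratios — s_1: (13/3)/1 = 13/3; s_2: (16/3)/4 = 4/3; b: 5/1 = 5; a: -1 ≤ 0, skip.
Smallest ratio is 4/3 in the row of s_2, so s_2 leaves.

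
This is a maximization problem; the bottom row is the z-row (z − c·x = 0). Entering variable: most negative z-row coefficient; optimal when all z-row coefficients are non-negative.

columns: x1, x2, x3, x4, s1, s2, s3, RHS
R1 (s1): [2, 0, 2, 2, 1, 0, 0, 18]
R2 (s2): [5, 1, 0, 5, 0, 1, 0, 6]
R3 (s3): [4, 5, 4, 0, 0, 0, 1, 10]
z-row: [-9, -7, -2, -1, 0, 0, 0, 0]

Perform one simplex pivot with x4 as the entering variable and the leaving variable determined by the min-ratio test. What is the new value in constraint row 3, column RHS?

10

Ratio test on column x4 — row 1: 18/2 = 9; row 2: 6/5 = 6/5; row 3: entry 0 ≤ 0. Minimum is 6/5 at row 2 (s2 leaves); pivot element 5.
Divide row 2 by 5; eliminate column x4 from the other rows.
Row 3 update in column RHS: 10 − 0·(6/5) = 10.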